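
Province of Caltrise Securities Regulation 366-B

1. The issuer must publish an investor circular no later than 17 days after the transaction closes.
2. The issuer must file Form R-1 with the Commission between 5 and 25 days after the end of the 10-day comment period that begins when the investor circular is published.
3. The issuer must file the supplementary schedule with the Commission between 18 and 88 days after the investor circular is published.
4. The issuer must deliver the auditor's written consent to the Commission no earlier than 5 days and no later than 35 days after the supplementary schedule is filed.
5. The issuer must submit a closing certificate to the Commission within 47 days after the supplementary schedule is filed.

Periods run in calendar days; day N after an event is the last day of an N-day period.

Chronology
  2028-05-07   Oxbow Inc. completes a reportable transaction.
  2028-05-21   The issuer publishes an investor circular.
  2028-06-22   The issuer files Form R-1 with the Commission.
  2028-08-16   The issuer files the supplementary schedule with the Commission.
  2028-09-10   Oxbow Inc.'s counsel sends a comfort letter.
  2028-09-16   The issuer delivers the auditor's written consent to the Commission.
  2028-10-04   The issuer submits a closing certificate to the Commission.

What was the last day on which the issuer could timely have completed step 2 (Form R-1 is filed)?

2028-06-25

The investor circular is published on 2028-05-21; the 10-day comment period therefore ends 2028-05-31, and step 2 runs from that date. The window is 5–25 days after 2028-05-31; it closes on 2028-06-25.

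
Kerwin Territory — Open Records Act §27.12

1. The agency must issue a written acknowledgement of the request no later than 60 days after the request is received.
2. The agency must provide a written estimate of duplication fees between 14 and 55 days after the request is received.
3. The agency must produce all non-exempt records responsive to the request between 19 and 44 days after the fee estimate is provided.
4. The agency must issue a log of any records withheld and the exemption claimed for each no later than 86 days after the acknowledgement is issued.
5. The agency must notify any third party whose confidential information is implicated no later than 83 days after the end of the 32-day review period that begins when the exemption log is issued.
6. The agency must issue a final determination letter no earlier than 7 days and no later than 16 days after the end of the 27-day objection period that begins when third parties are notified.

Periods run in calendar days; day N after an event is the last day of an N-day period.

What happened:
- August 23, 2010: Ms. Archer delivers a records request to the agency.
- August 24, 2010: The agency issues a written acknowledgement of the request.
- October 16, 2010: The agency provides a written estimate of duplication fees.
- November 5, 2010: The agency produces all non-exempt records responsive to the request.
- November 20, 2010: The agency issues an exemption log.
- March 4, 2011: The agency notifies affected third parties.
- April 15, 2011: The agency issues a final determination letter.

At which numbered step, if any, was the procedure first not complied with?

Step 4

Step 1: 60 days after August 23, 2010 (when the request is received) is October 22, 2010; done August 24, 2010 — timely.
Step 2: the window is 14–55 days after August 23, 2010 (when the request is received), so September 6, 2010 through October 17, 2010; done October 16, 2010 — within the window.
Step 3: the window is 19–44 days after October 16, 2010 (when the fee estimate is provided), so November 4, 2010 through November 29, 2010; done November 5, 2010 — within the window.
Step 4: 86 days after August 24, 2010 (when the acknowledgement is issued) is November 18, 2010; November 20, 2010 misses that deadline by 2 days.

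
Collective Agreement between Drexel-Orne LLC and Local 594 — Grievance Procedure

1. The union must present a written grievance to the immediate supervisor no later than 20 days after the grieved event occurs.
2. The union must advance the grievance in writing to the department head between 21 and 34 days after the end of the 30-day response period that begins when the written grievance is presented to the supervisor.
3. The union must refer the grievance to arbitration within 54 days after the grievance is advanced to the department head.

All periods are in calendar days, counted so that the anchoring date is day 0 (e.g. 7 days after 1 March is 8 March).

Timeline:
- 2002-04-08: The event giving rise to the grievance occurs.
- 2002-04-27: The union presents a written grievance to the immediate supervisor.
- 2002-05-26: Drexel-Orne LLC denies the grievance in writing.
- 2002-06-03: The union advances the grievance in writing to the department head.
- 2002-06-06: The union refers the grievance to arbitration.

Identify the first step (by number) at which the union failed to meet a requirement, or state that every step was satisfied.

Step 1 — counting 20 days from 2002-04-08 (when the grieved event occurs) gives a deadline of 2002-04-28; 2002-04-27 is within that limit.
Step 2 — 21 and 34 days from 2002-05-27 (end of the 30-day response period, which began when the written grievance is presented to the supervisor on 2002-04-27) are 2002-06-17 and 2002-06-30 respectively; done 2002-06-03 — 14 days before the window opened.

Step 2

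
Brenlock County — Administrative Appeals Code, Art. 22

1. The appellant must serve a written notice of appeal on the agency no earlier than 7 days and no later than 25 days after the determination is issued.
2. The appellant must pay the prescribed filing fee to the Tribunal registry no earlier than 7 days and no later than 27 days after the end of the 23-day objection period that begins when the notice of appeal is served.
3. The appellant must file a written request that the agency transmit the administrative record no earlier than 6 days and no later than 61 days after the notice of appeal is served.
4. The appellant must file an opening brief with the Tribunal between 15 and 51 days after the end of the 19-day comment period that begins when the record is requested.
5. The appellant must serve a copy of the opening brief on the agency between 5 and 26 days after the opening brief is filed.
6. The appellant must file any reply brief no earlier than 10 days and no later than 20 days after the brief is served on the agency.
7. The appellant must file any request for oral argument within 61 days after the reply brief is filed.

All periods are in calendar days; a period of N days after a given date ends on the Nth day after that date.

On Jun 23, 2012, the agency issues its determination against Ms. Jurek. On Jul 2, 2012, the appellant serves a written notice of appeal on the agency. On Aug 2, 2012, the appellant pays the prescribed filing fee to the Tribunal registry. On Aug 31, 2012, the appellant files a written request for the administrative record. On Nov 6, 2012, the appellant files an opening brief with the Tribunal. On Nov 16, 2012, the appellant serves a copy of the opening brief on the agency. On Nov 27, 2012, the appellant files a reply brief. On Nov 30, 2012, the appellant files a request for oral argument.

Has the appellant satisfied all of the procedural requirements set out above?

Yes

(1) the permitted window runs from Jun 23, 2012 + 7 = Jun 30, 2012 to Jun 23, 2012 + 25 = Jul 18, 2012; Jul 2, 2012 falls inside that range.
(2) the permitted window runs from Jul 25, 2012 + 7 = Aug 1, 2012 to Jul 25, 2012 + 27 = Aug 21, 2012; Aug 2, 2012 falls inside that range.
(3) the permitted window runs from Jul 2, 2012 + 6 = Jul 8, 2012 to Jul 2, 2012 + 61 = Sep 1, 2012; done Aug 31, 2012 — within the window.
(4) the permitted window runs from Sep 19, 2012 + 15 = Oct 4, 2012 to Sep 19, 2012 + 51 = Nov 9, 2012; Nov 6, 2012 falls inside that range.
(5) the permitted window runs from Nov 6, 2012 + 5 = Nov 11, 2012 to Nov 6, 2012 + 26 = Dec 2, 2012; Nov 16, 2012 falls inside that range.
(6) the permitted window runs from Nov 16, 2012 + 10 = Nov 26, 2012 to Nov 16, 2012 + 20 = Dec 6, 2012; done Nov 27, 2012 — within the window.
(7) due by Nov 27, 2012 + 61 days = Jan 27, 2013; completed Nov 30, 2012, before the deadline.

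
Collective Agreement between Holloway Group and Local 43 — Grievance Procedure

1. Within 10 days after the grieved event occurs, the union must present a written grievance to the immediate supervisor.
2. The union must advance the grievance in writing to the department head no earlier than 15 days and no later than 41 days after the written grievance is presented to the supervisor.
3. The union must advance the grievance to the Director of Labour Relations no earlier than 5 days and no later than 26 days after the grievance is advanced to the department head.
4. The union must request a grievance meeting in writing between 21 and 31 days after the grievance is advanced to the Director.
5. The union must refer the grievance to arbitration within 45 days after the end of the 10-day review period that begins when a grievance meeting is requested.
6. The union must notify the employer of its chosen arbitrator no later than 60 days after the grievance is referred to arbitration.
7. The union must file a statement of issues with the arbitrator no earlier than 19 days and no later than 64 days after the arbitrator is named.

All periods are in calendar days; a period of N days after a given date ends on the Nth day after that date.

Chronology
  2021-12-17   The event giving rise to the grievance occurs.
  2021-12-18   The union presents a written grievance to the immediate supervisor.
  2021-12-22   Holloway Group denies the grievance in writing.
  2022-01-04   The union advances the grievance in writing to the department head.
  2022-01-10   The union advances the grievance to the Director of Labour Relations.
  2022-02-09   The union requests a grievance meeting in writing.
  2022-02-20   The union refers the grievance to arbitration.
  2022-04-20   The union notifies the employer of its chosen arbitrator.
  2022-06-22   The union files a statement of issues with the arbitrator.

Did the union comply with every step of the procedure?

Step 1 — counting 10 days from 2021-12-17 (when the grieved event occurs) gives a deadline of 2021-12-27; done 2021-12-18 — timely.
Step 2 — 15 and 41 days from 2021-12-18 (when the written grievance is presented to the supervisor) are 2022-01-02 and 2022-01-28 respectively; done 2022-01-04, which is between those dates.
Step 3 — 5 and 26 days from 2022-01-04 (when the grievance is advanced to the department head) are 2022-01-09 and 2022-01-30 respectively; 2022-01-10 falls inside that range.
Step 4 — 21 and 31 days from 2022-01-10 (when the grievance is advanced to the Director) are 2022-01-31 and 2022-02-10 respectively; 2022-02-09 falls inside that range.
Step 5 — counting 45 days from 2022-02-19 (end of the 10-day review period, which began when a grievance meeting is requested on 2022-02-09) gives a deadline of 2022-04-05; done 2022-02-20 — timely.
Step 6 — counting 60 days from 2022-02-20 (when the grievance is referred to arbitration) gives a deadline of 2022-04-21; completed 2022-04-20, before the deadline.
Step 7 — 19 and 64 days from 2022-04-20 (when the arbitrator is named) are 2022-05-09 and 2022-06-23 respectively; done 2022-06-22, which is between those dates.

Yes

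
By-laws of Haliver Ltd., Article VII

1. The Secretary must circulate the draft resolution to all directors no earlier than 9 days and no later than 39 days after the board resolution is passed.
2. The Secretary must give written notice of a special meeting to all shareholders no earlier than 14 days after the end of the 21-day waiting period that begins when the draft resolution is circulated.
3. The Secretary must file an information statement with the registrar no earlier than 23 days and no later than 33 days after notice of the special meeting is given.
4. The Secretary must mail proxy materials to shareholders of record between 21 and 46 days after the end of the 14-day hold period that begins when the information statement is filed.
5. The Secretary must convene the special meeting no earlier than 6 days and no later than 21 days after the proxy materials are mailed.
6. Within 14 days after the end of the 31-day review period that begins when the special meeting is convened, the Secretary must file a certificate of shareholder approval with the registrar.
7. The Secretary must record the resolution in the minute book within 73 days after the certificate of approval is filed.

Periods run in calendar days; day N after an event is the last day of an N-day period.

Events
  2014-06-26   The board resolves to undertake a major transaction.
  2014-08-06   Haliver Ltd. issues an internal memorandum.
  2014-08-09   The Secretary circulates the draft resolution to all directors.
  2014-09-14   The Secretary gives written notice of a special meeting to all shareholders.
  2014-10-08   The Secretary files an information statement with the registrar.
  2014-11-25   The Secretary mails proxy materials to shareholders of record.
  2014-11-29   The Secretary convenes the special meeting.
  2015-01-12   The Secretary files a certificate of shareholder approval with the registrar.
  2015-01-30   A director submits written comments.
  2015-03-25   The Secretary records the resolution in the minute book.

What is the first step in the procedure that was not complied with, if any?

Step 1: the window is 9–39 days after 2014-06-26 (when the board resolution is passed), so 2014-07-05 through 2014-08-04; done 2014-08-09 — 5 days after the window closed.
The procedure was therefore not followed at step 1.

Step 1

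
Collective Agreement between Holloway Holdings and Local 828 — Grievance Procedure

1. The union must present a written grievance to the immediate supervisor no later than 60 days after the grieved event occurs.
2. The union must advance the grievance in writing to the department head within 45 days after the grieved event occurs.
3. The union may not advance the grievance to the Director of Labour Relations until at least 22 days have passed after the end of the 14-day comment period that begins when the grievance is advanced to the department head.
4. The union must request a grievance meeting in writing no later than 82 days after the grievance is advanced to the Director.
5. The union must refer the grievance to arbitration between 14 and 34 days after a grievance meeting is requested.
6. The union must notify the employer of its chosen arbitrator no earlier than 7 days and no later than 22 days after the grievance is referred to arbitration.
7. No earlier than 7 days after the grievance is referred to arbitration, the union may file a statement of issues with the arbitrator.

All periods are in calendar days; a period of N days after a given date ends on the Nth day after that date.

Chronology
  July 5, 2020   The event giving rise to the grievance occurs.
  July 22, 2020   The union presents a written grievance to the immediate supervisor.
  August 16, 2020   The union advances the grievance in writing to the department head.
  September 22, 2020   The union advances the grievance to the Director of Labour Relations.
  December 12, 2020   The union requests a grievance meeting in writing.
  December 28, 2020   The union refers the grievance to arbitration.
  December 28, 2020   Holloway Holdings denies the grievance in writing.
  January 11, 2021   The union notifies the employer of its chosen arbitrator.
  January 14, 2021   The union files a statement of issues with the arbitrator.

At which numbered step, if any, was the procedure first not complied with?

Step 1 — counting 60 days from July 5, 2020 (when the grieved event occurs) gives a deadline of September 3, 2020; completed July 22, 2020, before the deadline.
Step 2 — counting 45 days from July 5, 2020 (when the grieved event occurs) gives a deadline of August 19, 2020; August 16, 2020 is within that limit.
Step 3 — must wait 22 days from August 30, 2020 (end of the 14-day comment period, which began when the grievance is advanced to the department head on August 16, 2020), so not before September 21, 2020; done September 22, 2020, after the minimum wait.
Step 4 — counting 82 days from September 22, 2020 (when the grievance is advanced to the Director) gives a deadline of December 13, 2020; December 12, 2020 is within that limit.
Step 5 — 14 and 34 days from December 12, 2020 (when a grievance meeting is requested) are December 26, 2020 and January 15, 2021 respectively; December 28, 2020 falls inside that range.
Step 6 — 7 and 22 days from December 28, 2020 (when the grievance is referred to arbitration) are January 4, 2021 and January 19, 2021 respectively; done January 11, 2021, which is between those dates.
Step 7 — must wait 7 days from December 28, 2020 (when the grievance is referred to arbitration), so not before January 4, 2021; done January 14, 2021 — permitted.

None — every step was satisfied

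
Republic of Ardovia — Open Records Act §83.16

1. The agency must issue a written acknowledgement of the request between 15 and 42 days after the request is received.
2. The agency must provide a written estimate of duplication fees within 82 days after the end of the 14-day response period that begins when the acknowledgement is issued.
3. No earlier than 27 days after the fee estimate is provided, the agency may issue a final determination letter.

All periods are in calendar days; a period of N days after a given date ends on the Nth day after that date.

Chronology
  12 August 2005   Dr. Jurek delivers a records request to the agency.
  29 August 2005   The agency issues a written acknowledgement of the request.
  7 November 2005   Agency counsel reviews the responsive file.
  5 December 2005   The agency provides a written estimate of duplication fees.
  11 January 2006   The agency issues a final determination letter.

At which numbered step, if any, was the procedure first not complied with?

Step 2

(1) the permitted window runs from 12 August 2005 + 15 = 27 August 2005 to 12 August 2005 + 42 = 23 September 2005; done 29 August 2005, which is between those dates.
(2) due by 12 September 2005 + 82 days = 3 December 2005; 5 December 2005 misses that deadline by 2 days.
Later steps need not be reached.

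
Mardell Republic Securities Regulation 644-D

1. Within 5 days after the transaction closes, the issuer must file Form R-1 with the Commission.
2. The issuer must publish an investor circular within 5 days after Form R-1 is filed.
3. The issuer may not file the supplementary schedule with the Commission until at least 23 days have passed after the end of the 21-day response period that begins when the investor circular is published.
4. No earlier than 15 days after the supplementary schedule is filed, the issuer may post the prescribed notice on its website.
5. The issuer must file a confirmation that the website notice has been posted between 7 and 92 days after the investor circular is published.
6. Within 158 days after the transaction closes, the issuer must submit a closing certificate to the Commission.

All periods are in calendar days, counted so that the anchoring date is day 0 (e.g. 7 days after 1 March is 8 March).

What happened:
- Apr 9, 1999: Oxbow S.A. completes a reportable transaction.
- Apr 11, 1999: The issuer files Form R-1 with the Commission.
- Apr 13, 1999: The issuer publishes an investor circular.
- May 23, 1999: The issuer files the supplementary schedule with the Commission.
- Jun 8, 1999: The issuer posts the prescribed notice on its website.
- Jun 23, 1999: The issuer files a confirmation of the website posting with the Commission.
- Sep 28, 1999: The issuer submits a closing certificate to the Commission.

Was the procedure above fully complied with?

Step 1: 5 days after Apr 9, 1999 (when the transaction closes) is Apr 14, 1999; done Apr 11, 1999 — timely.
Step 2: 5 days after Apr 11, 1999 (when Form R-1 is filed) is Apr 16, 1999; done Apr 13, 1999 — timely.
Step 3: the earliest permitted date is 23 days after May 4, 1999 (end of the 21-day response period, which began when the investor circular is published on Apr 13, 1999), i.e. May 27, 1999; acted on May 23, 1999, 4 days prematurely.
The procedure was therefore not followed at step 3.

No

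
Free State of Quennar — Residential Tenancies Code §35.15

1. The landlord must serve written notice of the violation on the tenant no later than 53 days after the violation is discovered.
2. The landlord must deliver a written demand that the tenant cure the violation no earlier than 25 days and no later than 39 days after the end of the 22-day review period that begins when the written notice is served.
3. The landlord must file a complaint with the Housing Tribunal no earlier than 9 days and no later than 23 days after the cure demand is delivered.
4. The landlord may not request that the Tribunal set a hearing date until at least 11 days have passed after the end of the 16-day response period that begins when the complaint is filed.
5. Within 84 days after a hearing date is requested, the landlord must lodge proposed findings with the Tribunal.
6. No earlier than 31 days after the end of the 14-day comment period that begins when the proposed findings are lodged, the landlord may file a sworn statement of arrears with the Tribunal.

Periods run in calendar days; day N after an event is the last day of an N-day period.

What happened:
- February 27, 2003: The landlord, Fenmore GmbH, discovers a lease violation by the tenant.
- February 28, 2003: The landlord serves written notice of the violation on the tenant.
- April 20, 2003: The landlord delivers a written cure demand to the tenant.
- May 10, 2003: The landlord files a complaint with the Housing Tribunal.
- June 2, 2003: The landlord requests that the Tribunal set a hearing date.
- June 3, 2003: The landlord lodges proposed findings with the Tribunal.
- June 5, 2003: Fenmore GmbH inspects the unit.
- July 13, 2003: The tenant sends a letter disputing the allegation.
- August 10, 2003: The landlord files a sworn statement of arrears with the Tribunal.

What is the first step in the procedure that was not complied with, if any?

Step 4

(1) due by February 27, 2003 + 53 days = April 21, 2003; February 28, 2003 is within that limit.
(2) the permitted window runs from March 22, 2003 + 25 = April 16, 2003 to March 22, 2003 + 39 = April 30, 2003; done April 20, 2003, which is between those dates.
(3) the permitted window runs from April 20, 2003 + 9 = April 29, 2003 to April 20, 2003 + 23 = May 13, 2003; done May 10, 2003 — within the window.
(4) permitted from May 26, 2003 + 11 days = June 6, 2003 onward; acted on June 2, 2003, 4 days prematurely.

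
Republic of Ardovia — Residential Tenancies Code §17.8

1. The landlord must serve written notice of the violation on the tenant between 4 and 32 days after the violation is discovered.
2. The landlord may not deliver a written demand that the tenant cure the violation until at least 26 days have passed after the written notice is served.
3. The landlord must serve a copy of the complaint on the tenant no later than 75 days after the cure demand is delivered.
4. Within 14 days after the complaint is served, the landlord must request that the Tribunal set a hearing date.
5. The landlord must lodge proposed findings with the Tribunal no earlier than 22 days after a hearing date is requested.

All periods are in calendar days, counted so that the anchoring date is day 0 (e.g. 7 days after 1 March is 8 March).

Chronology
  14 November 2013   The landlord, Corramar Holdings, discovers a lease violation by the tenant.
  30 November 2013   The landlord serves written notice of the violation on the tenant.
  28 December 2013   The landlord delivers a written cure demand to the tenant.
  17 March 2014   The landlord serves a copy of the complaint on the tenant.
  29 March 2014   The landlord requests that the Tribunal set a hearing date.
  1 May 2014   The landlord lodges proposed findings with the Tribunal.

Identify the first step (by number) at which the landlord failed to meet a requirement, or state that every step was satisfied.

(1) the permitted window runs from 14 November 2013 + 4 = 18 November 2013 to 14 November 2013 + 32 = 16 December 2013; done 30 November 2013, which is between those dates.
(2) permitted from 30 November 2013 + 26 days = 26 December 2013 onward; done 28 December 2013 — permitted.
(3) due by 28 December 2013 + 75 days = 13 March 2014; done 17 March 2014 — 4 days late.
That is the first point of non-compliance.

Step 3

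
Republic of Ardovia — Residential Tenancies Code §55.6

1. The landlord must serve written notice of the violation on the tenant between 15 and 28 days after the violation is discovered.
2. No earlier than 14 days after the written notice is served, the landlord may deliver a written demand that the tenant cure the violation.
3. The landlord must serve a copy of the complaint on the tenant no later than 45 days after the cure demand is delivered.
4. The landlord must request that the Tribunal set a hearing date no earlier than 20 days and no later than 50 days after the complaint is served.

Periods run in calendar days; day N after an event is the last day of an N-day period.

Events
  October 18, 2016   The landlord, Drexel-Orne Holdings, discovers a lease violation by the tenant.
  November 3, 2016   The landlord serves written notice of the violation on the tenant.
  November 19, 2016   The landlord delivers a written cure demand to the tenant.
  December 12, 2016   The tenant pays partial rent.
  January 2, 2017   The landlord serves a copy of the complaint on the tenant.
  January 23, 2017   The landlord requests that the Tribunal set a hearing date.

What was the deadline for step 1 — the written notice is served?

November 15, 2016

Step 1 runs from October 18, 2016, when the violation is discovered. The window is 15–28 days after October 18, 2016; it closes on November 15, 2016.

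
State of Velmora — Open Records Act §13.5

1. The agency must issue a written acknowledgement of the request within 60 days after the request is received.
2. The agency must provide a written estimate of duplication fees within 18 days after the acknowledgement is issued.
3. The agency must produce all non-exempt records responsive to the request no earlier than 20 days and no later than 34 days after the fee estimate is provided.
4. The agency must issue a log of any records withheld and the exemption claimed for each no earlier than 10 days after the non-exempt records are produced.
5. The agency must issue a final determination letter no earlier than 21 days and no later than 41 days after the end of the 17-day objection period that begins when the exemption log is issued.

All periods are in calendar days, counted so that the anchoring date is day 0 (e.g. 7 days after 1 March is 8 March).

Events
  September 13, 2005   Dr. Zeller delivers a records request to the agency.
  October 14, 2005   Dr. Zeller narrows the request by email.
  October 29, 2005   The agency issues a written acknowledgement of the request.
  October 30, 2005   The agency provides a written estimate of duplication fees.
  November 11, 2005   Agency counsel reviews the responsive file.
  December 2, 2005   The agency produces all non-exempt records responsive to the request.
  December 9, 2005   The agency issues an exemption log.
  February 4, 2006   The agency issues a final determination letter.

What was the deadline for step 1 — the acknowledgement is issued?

Step 1 runs from September 13, 2005, when the request is received. 60 days after September 13, 2005 is November 12, 2005.

November 12, 2005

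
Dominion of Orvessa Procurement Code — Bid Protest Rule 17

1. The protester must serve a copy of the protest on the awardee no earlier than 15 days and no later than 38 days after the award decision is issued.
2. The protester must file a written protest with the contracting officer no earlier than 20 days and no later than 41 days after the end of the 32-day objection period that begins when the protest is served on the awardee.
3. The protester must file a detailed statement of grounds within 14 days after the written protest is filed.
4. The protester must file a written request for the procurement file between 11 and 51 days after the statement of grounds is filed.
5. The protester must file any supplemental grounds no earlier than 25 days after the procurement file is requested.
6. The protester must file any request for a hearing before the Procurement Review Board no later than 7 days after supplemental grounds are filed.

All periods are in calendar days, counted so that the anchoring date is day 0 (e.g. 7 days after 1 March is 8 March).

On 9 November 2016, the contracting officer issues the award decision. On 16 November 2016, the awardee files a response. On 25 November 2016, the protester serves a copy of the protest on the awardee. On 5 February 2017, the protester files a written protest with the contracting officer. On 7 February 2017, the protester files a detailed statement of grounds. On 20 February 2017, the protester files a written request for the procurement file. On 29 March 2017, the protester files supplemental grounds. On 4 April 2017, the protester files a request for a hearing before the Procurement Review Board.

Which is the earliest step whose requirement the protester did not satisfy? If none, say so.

Step 1 — 15 and 38 days from 9 November 2016 (when the award decision is issued) are 24 November 2016 and 17 December 2016 respectively; done 25 November 2016, which is between those dates.
Step 2 — 20 and 41 days from 27 December 2016 (end of the 32-day objection period, which began when the protest is served on the awardee on 25 November 2016) are 16 January 2017 and 6 February 2017 respectively; done 5 February 2017, which is between those dates.
Step 3 — counting 14 days from 5 February 2017 (when the written protest is filed) gives a deadline of 19 February 2017; 7 February 2017 is within that limit.
Step 4 — 11 and 51 days from 7 February 2017 (when the statement of grounds is filed) are 18 February 2017 and 30 March 2017 respectively; done 20 February 2017 — within the window.
Step 5 — must wait 25 days from 20 February 2017 (when the procurement file is requested), so not before 17 March 2017; done 29 March 2017 — permitted.
Step 6 — counting 7 days from 29 March 2017 (when supplemental grounds are filed) gives a deadline of 5 April 2017; 4 April 2017 is within that limit.

None — every step was satisfied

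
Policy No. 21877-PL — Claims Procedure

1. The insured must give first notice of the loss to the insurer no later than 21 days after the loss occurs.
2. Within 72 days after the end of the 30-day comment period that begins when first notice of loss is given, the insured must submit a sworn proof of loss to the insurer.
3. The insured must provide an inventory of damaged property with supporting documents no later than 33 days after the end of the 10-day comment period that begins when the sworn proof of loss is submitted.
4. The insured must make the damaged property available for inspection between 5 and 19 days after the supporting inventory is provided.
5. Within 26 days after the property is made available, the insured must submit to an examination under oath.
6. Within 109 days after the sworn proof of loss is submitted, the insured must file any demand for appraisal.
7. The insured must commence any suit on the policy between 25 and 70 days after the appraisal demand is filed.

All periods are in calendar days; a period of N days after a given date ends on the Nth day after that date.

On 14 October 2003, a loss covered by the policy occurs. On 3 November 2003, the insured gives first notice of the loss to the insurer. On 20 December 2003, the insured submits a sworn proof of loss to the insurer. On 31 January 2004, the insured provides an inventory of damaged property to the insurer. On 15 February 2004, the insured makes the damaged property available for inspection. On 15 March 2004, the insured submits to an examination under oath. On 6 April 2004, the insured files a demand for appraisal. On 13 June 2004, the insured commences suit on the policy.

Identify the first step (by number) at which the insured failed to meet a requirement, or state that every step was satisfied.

Step 5

(1) due by 14 October 2003 + 21 days = 4 November 2003; completed 3 November 2003, before the deadline.
(2) due by 3 December 2003 + 72 days = 13 February 2004; done 20 December 2003 — timely.
(3) due by 30 December 2003 + 33 days = 1 February 2004; 31 January 2004 is within that limit.
(4) the permitted window runs from 31 January 2004 + 5 = 5 February 2004 to 31 January 2004 + 19 = 19 February 2004; 15 February 2004 falls inside that range.
(5) due by 15 February 2004 + 26 days = 12 March 2004; 15 March 2004 misses that deadline by 3 days.
That is the first point of non-compliance.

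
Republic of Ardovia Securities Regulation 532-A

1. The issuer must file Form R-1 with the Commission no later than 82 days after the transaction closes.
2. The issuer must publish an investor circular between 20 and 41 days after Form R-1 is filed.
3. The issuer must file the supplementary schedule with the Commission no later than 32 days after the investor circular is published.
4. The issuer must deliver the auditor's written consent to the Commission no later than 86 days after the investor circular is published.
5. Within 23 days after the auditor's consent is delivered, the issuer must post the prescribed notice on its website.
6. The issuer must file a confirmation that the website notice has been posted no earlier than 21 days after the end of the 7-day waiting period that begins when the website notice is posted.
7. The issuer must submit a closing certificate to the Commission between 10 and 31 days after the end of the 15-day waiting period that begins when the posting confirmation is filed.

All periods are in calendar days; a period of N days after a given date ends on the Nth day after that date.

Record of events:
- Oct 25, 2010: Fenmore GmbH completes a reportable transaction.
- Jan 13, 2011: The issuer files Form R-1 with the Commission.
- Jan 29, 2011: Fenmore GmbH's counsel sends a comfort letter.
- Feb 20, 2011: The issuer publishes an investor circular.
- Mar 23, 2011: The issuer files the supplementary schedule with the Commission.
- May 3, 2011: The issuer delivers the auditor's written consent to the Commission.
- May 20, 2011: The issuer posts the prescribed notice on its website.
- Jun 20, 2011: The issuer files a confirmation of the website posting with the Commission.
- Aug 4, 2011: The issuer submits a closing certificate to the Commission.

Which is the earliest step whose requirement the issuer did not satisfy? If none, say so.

None — every step was satisfied

Step 1 — counting 82 days from Oct 25, 2010 (when the transaction closes) gives a deadline of Jan 15, 2011; completed Jan 13, 2011, before the deadline.
Step 2 — 20 and 41 days from Jan 13, 2011 (when Form R-1 is filed) are Feb 2, 2011 and Feb 23, 2011 respectively; done Feb 20, 2011, which is between those dates.
Step 3 — counting 32 days from Feb 20, 2011 (when the investor circular is published) gives a deadline of Mar 24, 2011; completed Mar 23, 2011, before the deadline.
Step 4 — counting 86 days from Feb 20, 2011 (when the investor circular is published) gives a deadline of May 17, 2011; completed May 3, 2011, before the deadline.
Step 5 — counting 23 days from May 3, 2011 (when the auditor's consent is delivered) gives a deadline of May 26, 2011; May 20, 2011 is within that limit.
Step 6 — must wait 21 days from May 27, 2011 (end of the 7-day waiting period, which began when the website notice is posted on May 20, 2011), so not before Jun 17, 2011; done Jun 20, 2011, after the minimum wait.
Step 7 — 10 and 31 days from Jul 5, 2011 (end of the 15-day waiting period, which began when the posting confirmation is filed on Jun 20, 2011) are Jul 15, 2011 and Aug 5, 2011 respectively; done Aug 4, 2011, which is between those dates.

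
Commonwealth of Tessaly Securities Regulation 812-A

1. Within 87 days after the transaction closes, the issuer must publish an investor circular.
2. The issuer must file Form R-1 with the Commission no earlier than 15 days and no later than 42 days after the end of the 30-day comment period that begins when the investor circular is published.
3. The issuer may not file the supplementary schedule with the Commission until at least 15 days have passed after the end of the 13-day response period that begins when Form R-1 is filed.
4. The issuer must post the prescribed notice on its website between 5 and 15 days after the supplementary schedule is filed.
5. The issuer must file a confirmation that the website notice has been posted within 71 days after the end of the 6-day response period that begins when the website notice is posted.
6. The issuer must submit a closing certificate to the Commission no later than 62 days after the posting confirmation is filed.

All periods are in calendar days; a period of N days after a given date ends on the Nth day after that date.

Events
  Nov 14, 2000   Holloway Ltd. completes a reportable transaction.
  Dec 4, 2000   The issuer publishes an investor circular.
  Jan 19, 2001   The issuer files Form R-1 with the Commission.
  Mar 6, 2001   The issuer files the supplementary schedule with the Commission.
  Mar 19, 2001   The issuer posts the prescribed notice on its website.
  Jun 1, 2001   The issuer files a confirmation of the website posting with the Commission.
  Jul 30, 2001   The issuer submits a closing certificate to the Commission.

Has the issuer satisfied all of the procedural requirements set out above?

Yes

(1) due by Nov 14, 2000 + 87 days = Feb 9, 2001; done Dec 4, 2000 — timely.
(2) the permitted window runs from Jan 3, 2001 + 15 = Jan 18, 2001 to Jan 3, 2001 + 42 = Feb 14, 2001; done Jan 19, 2001 — within the window.
(3) permitted from Feb 1, 2001 + 15 days = Feb 16, 2001 onward; done Mar 6, 2001 — permitted.
(4) the permitted window runs from Mar 6, 2001 + 5 = Mar 11, 2001 to Mar 6, 2001 + 15 = Mar 21, 2001; Mar 19, 2001 falls inside that range.
(5) due by Mar 25, 2001 + 71 days = Jun 4, 2001; done Jun 1, 2001 — timely.
(6) due by Jun 1, 2001 + 62 days = Aug 2, 2001; Jul 30, 2001 is within that limit.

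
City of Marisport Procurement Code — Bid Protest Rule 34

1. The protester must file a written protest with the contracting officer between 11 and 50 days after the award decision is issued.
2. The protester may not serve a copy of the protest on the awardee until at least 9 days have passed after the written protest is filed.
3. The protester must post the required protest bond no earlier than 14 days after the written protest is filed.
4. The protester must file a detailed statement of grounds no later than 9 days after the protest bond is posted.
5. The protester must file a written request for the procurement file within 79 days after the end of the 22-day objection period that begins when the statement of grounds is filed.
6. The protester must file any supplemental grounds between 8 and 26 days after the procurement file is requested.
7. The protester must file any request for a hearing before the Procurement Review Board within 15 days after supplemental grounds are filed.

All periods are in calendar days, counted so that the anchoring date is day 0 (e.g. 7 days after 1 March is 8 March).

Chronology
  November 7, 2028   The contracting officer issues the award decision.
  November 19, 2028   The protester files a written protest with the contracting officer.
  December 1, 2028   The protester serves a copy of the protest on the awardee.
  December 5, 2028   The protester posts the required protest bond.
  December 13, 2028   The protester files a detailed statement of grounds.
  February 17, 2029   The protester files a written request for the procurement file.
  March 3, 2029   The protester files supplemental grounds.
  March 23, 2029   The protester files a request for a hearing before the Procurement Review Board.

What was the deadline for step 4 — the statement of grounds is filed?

Step 4 runs from December 5, 2028, when the protest bond is posted. 9 days after December 5, 2028 is December 14, 2028.

December 14, 2028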